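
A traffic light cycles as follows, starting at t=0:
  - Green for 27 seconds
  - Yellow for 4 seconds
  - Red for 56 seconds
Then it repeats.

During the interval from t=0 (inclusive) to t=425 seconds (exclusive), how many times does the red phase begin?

Answer: 5

Derivation:
Cycle = 27+4+56 = 87s
red phase starts at t = k*87 + 31 for k=0,1,2,...
Need k*87+31 < 425 → k < 4.529
k ∈ {0, ..., 4} → 5 starts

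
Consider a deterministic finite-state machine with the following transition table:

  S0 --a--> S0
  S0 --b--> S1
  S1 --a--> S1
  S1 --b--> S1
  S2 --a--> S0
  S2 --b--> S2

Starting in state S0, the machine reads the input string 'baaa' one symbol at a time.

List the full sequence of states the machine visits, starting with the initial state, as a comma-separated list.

Start: S0
  read 'b': S0 --b--> S1
  read 'a': S1 --a--> S1
  read 'a': S1 --a--> S1
  read 'a': S1 --a--> S1

Answer: S0, S1, S1, S1, S1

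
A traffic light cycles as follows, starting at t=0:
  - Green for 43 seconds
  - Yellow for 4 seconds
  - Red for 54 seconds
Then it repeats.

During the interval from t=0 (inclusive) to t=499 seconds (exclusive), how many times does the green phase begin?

Cycle = 43+4+54 = 101s
green phase starts at t = k*101 + 0 for k=0,1,2,...
Need k*101+0 < 499 → k < 4.941
k ∈ {0, ..., 4} → 5 starts

Answer: 5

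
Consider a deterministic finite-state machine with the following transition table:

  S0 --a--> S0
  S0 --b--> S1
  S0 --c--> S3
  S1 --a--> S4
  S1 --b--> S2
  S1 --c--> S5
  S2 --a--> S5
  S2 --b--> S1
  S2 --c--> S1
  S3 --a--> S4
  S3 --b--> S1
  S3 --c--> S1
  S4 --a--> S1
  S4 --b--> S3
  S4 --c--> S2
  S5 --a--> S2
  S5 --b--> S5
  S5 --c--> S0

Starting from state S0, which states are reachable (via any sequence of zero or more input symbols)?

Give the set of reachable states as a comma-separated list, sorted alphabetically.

BFS from S0:
  visit S0: S0--a-->S0 (seen), S0--b-->S1 (new), S0--c-->S3 (new)
  visit S1: S1--a-->S4 (new), S1--b-->S2 (new), S1--c-->S5 (new)
  visit S3: S3--a-->S4 (seen), S3--b-->S1 (seen), S3--c-->S1 (seen)
  visit S4: S4--a-->S1 (seen), S4--b-->S3 (seen), S4--c-->S2 (seen)
  visit S2: S2--a-->S5 (seen), S2--b-->S1 (seen), S2--c-->S1 (seen)
  visit S5: S5--a-->S2 (seen), S5--b-->S5 (seen), S5--c-->S0 (seen)

Answer: S0, S1, S2, S3, S4, S5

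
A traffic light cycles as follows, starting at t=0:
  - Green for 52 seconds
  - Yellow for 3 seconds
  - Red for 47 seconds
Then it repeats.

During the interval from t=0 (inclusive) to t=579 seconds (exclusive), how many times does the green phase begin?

Cycle = 52+3+47 = 102s
green phase starts at t = k*102 + 0 for k=0,1,2,...
Need k*102+0 < 579 → k < 5.676
k ∈ {0, ..., 5} → 6 starts

Answer: 6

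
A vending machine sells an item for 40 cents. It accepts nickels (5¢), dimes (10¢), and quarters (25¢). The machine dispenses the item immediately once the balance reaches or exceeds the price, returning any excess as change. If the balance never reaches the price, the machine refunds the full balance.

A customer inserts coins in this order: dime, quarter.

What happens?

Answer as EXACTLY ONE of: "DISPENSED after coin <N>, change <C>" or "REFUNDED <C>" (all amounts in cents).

Answer: REFUNDED 35

Derivation:
Price: 40¢
Coin 1 (dime, 10¢): balance = 10¢
Coin 2 (quarter, 25¢): balance = 35¢
All coins inserted, balance 35¢ < price 40¢ → REFUND 35¢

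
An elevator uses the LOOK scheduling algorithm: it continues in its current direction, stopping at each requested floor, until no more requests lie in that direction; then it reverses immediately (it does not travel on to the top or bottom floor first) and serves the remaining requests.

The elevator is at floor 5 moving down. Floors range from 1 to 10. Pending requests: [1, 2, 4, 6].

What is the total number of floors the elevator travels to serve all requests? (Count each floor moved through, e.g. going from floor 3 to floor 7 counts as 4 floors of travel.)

Start at floor 5 moving down, LOOK stop order: [4, 2, 1, 6]
  5 → 4: |4-5| = 1, total = 1
  4 → 2: |2-4| = 2, total = 3
  2 → 1: |1-2| = 1, total = 4
  1 → 6: |6-1| = 5, total = 9

Answer: 9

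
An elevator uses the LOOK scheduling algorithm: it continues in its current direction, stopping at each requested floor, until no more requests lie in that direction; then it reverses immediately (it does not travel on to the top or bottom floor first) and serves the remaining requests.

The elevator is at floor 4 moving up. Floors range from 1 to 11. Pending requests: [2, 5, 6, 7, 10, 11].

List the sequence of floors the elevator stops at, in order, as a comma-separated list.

Answer: 5, 6, 7, 10, 11, 2

Derivation:
Current: 4, moving UP
Serve above first (ascending): [5, 6, 7, 10, 11]
Then reverse, serve below (descending): [2]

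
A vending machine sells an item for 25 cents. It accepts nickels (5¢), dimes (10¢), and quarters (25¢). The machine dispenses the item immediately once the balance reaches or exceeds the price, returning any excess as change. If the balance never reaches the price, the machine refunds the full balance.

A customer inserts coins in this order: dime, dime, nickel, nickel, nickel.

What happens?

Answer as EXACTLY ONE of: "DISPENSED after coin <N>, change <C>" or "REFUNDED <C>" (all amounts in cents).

Price: 25¢
Coin 1 (dime, 10¢): balance = 10¢
Coin 2 (dime, 10¢): balance = 20¢
Coin 3 (nickel, 5¢): balance = 25¢
  → balance >= price → DISPENSE, change = 25 - 25 = 0¢

Answer: DISPENSED after coin 3, change 0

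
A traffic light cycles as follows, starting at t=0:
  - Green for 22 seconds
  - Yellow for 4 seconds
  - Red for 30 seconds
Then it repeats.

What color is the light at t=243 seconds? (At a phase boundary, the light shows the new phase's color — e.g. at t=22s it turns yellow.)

Answer: green

Derivation:
Cycle length = 22 + 4 + 30 = 56s
t = 243, phase_t = 243 mod 56 = 19
19 < 22 (green end) → GREEN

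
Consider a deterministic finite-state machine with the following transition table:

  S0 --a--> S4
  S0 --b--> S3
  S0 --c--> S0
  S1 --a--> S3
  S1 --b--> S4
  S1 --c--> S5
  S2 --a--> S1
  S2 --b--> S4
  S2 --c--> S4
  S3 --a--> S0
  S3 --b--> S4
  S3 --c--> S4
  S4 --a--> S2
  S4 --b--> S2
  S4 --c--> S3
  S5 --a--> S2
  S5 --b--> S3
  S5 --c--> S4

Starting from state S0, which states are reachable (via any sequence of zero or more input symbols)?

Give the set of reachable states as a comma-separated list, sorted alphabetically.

Answer: S0, S1, S2, S3, S4, S5

Derivation:
BFS from S0:
  visit S0: S0--a-->S4 (new), S0--b-->S3 (new), S0--c-->S0 (seen)
  visit S4: S4--a-->S2 (new), S4--b-->S2 (seen), S4--c-->S3 (seen)
  visit S3: S3--a-->S0 (seen), S3--b-->S4 (seen), S3--c-->S4 (seen)
  visit S2: S2--a-->S1 (new), S2--b-->S4 (seen), S2--c-->S4 (seen)
  visit S1: S1--a-->S3 (seen), S1--b-->S4 (seen), S1--c-->S5 (new)
  visit S5: S5--a-->S2 (seen), S5--b-->S3 (seen), S5--c-->S4 (seen)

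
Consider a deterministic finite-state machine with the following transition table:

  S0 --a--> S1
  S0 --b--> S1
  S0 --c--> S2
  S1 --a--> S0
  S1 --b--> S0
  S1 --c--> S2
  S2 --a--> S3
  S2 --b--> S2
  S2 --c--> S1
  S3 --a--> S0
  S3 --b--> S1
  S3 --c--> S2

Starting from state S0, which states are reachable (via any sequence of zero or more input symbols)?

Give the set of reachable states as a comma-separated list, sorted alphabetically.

Answer: S0, S1, S2, S3

Derivation:
BFS from S0:
  visit S0: S0--a-->S1 (new), S0--b-->S1 (seen), S0--c-->S2 (new)
  visit S1: S1--a-->S0 (seen), S1--b-->S0 (seen), S1--c-->S2 (seen)
  visit S2: S2--a-->S3 (new), S2--b-->S2 (seen), S2--c-->S1 (seen)
  visit S3: S3--a-->S0 (seen), S3--b-->S1 (seen), S3--c-->S2 (seen)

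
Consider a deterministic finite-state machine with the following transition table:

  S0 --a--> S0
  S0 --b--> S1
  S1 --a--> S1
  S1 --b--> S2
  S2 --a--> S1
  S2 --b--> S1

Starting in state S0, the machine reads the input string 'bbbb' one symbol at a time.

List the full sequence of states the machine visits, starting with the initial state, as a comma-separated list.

Answer: S0, S1, S2, S1, S2

Derivation:
Start: S0
  read 'b': S0 --b--> S1
  read 'b': S1 --b--> S2
  read 'b': S2 --b--> S1
  read 'b': S1 --b--> S2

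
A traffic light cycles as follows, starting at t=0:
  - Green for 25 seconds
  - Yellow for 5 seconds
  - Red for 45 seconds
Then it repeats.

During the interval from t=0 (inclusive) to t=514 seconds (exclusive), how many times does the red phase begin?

Answer: 7

Derivation:
Cycle = 25+5+45 = 75s
red phase starts at t = k*75 + 30 for k=0,1,2,...
Need k*75+30 < 514 → k < 6.453
k ∈ {0, ..., 6} → 7 starts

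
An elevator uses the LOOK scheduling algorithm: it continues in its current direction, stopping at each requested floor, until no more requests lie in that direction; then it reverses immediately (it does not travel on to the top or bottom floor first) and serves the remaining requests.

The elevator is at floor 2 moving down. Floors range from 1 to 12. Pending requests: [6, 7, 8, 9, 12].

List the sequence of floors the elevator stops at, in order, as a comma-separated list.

Current: 2, moving DOWN
Serve below first (descending): []
Then reverse, serve above (ascending): [6, 7, 8, 9, 12]

Answer: 6, 7, 8, 9, 12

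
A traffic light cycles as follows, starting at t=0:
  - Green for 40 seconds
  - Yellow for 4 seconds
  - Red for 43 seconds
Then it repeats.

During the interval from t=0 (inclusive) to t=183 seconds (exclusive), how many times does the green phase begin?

Answer: 3

Derivation:
Cycle = 40+4+43 = 87s
green phase starts at t = k*87 + 0 for k=0,1,2,...
Need k*87+0 < 183 → k < 2.103
k ∈ {0, ..., 2} → 3 starts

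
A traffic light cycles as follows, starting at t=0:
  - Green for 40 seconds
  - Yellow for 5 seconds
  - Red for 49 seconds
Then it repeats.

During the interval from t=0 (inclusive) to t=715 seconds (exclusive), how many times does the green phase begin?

Answer: 8

Derivation:
Cycle = 40+5+49 = 94s
green phase starts at t = k*94 + 0 for k=0,1,2,...
Need k*94+0 < 715 → k < 7.606
k ∈ {0, ..., 7} → 8 starts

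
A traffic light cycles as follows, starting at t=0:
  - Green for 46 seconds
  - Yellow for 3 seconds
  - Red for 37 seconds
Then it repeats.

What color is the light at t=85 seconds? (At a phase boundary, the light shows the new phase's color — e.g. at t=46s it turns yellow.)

Answer: red

Derivation:
Cycle length = 46 + 3 + 37 = 86s
t = 85, phase_t = 85 mod 86 = 85
85 >= 49 → RED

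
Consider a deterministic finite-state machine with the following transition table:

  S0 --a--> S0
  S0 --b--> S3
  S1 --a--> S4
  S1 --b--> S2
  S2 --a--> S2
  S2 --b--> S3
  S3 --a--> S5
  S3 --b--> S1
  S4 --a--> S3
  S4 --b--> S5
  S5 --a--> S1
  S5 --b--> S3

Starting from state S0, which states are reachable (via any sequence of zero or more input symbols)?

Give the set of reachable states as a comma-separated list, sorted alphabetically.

Answer: S0, S1, S2, S3, S4, S5

Derivation:
BFS from S0:
  visit S0: S0--a-->S0 (seen), S0--b-->S3 (new)
  visit S3: S3--a-->S5 (new), S3--b-->S1 (new)
  visit S5: S5--a-->S1 (seen), S5--b-->S3 (seen)
  visit S1: S1--a-->S4 (new), S1--b-->S2 (new)
  visit S4: S4--a-->S3 (seen), S4--b-->S5 (seen)
  visit S2: S2--a-->S2 (seen), S2--b-->S3 (seen)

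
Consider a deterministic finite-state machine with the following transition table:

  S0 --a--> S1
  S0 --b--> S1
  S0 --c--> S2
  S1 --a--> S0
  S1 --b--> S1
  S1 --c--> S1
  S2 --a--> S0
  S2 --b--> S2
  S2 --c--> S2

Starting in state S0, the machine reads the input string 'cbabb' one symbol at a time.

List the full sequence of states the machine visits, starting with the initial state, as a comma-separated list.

Start: S0
  read 'c': S0 --c--> S2
  read 'b': S2 --b--> S2
  read 'a': S2 --a--> S0
  read 'b': S0 --b--> S1
  read 'b': S1 --b--> S1

Answer: S0, S2, S2, S0, S1, S1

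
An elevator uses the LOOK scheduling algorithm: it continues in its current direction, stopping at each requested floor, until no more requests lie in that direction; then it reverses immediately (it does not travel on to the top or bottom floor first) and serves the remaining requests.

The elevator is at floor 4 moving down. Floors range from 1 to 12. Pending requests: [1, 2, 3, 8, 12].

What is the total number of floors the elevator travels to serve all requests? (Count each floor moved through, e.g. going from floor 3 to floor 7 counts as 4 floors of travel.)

Start at floor 4 moving down, LOOK stop order: [3, 2, 1, 8, 12]
  4 → 3: |3-4| = 1, total = 1
  3 → 2: |2-3| = 1, total = 2
  2 → 1: |1-2| = 1, total = 3
  1 → 8: |8-1| = 7, total = 10
  8 → 12: |12-8| = 4, total = 14

Answer: 14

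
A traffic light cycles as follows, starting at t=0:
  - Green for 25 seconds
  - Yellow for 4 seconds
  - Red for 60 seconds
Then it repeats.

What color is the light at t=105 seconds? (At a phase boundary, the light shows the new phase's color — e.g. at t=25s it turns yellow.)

Cycle length = 25 + 4 + 60 = 89s
t = 105, phase_t = 105 mod 89 = 16
16 < 25 (green end) → GREEN

Answer: green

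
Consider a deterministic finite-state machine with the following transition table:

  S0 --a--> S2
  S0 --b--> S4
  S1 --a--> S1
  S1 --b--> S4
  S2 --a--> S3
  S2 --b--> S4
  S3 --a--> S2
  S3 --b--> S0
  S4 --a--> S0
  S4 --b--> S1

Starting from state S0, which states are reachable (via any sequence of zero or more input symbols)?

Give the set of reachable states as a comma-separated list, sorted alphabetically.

Answer: S0, S1, S2, S3, S4

Derivation:
BFS from S0:
  visit S0: S0--a-->S2 (new), S0--b-->S4 (new)
  visit S2: S2--a-->S3 (new), S2--b-->S4 (seen)
  visit S4: S4--a-->S0 (seen), S4--b-->S1 (new)
  visit S3: S3--a-->S2 (seen), S3--b-->S0 (seen)
  visit S1: S1--a-->S1 (seen), S1--b-->S4 (seen)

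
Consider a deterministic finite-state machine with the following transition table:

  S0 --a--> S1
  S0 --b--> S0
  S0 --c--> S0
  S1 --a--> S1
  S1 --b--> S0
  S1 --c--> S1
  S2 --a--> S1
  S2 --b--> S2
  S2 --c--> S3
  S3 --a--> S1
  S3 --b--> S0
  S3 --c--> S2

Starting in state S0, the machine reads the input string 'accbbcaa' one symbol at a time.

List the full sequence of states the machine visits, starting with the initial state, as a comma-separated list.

Answer: S0, S1, S1, S1, S0, S0, S0, S1, S1

Derivation:
Start: S0
  read 'a': S0 --a--> S1
  read 'c': S1 --c--> S1
  read 'c': S1 --c--> S1
  read 'b': S1 --b--> S0
  read 'b': S0 --b--> S0
  read 'c': S0 --c--> S0
  read 'a': S0 --a--> S1
  read 'a': S1 --a--> S1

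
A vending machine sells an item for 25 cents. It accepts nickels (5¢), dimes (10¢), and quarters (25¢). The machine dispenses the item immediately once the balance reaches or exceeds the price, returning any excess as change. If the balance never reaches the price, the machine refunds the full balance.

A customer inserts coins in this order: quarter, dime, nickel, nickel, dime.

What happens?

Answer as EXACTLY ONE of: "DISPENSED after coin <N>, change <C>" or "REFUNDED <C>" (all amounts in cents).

Price: 25¢
Coin 1 (quarter, 25¢): balance = 25¢
  → balance >= price → DISPENSE, change = 25 - 25 = 0¢

Answer: DISPENSED after coin 1, change 0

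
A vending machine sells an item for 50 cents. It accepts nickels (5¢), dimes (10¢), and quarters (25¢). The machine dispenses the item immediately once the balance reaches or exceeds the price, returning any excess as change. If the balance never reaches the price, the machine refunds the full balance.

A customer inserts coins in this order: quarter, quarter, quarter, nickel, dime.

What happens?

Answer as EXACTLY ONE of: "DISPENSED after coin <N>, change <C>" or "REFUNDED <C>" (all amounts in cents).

Answer: DISPENSED after coin 2, change 0

Derivation:
Price: 50¢
Coin 1 (quarter, 25¢): balance = 25¢
Coin 2 (quarter, 25¢): balance = 50¢
  → balance >= price → DISPENSE, change = 50 - 50 = 0¢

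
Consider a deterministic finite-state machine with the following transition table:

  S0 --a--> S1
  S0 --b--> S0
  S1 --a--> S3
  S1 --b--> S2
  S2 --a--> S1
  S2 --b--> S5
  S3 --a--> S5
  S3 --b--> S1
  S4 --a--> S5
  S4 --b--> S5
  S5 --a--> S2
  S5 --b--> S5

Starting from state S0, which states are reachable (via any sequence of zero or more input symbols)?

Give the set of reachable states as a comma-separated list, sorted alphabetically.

Answer: S0, S1, S2, S3, S5

Derivation:
BFS from S0:
  visit S0: S0--a-->S1 (new), S0--b-->S0 (seen)
  visit S1: S1--a-->S3 (new), S1--b-->S2 (new)
  visit S3: S3--a-->S5 (new), S3--b-->S1 (seen)
  visit S2: S2--a-->S1 (seen), S2--b-->S5 (seen)
  visit S5: S5--a-->S2 (seen), S5--b-->S5 (seen)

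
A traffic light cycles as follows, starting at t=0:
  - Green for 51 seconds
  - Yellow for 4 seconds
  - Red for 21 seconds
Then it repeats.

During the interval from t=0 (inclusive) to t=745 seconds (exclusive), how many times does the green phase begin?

Cycle = 51+4+21 = 76s
green phase starts at t = k*76 + 0 for k=0,1,2,...
Need k*76+0 < 745 → k < 9.803
k ∈ {0, ..., 9} → 10 starts

Answer: 10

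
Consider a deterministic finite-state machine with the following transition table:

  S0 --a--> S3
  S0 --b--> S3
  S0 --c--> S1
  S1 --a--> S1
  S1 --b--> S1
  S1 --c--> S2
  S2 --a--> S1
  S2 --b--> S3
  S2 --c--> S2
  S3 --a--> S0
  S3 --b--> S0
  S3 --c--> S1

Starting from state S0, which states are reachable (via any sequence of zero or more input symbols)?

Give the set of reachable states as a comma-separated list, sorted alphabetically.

BFS from S0:
  visit S0: S0--a-->S3 (new), S0--b-->S3 (seen), S0--c-->S1 (new)
  visit S3: S3--a-->S0 (seen), S3--b-->S0 (seen), S3--c-->S1 (seen)
  visit S1: S1--a-->S1 (seen), S1--b-->S1 (seen), S1--c-->S2 (new)
  visit S2: S2--a-->S1 (seen), S2--b-->S3 (seen), S2--c-->S2 (seen)

Answer: S0, S1, S2, S3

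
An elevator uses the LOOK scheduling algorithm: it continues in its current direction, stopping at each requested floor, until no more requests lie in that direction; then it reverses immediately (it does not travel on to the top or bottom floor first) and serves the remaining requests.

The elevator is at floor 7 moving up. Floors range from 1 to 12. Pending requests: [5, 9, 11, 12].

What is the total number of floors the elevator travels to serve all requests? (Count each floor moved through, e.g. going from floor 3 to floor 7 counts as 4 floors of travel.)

Start at floor 7 moving up, LOOK stop order: [9, 11, 12, 5]
  7 → 9: |9-7| = 2, total = 2
  9 → 11: |11-9| = 2, total = 4
  11 → 12: |12-11| = 1, total = 5
  12 → 5: |5-12| = 7, total = 12

Answer: 12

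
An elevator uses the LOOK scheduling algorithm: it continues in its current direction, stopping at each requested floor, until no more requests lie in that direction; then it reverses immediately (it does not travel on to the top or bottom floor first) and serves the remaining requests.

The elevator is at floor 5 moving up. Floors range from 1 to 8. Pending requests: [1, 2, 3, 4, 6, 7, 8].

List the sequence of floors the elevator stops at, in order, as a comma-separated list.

Answer: 6, 7, 8, 4, 3, 2, 1

Derivation:
Current: 5, moving UP
Serve above first (ascending): [6, 7, 8]
Then reverse, serve below (descending): [4, 3, 2, 1]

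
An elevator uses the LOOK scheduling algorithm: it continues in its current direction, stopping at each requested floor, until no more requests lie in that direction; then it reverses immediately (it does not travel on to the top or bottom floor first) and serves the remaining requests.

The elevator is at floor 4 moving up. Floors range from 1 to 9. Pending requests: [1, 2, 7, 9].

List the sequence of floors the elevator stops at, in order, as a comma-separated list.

Current: 4, moving UP
Serve above first (ascending): [7, 9]
Then reverse, serve below (descending): [2, 1]

Answer: 7, 9, 2, 1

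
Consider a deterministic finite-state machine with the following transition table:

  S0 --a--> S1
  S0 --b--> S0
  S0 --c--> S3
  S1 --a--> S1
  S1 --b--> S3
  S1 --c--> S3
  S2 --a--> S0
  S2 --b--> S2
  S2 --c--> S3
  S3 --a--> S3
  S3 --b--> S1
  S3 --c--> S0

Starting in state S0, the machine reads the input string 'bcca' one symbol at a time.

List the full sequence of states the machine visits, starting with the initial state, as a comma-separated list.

Start: S0
  read 'b': S0 --b--> S0
  read 'c': S0 --c--> S3
  read 'c': S3 --c--> S0
  read 'a': S0 --a--> S1

Answer: S0, S0, S3, S0, S1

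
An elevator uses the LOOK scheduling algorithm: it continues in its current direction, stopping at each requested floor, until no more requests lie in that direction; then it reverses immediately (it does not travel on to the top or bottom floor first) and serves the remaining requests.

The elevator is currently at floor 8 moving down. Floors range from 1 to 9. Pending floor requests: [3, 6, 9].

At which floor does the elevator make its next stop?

Current floor: 8, direction: down
Requests above: [9]
Requests below: [3, 6]
Moving down and requests lie below → nearest below is max([3, 6]) = 6

Answer: 6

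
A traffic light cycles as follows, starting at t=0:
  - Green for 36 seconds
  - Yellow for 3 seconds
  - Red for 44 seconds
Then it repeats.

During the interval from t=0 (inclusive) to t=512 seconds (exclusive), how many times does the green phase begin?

Cycle = 36+3+44 = 83s
green phase starts at t = k*83 + 0 for k=0,1,2,...
Need k*83+0 < 512 → k < 6.169
k ∈ {0, ..., 6} → 7 starts

Answer: 7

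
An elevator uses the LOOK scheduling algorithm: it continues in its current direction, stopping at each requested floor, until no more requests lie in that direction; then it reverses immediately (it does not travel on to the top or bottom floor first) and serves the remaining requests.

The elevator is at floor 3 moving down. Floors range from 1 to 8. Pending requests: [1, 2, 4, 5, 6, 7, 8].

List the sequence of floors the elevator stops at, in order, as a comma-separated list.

Answer: 2, 1, 4, 5, 6, 7, 8

Derivation:
Current: 3, moving DOWN
Serve below first (descending): [2, 1]
Then reverse, serve above (ascending): [4, 5, 6, 7, 8]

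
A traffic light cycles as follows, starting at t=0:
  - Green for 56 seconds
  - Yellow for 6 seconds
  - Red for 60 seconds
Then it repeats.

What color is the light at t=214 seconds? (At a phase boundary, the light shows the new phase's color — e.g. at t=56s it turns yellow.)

Cycle length = 56 + 6 + 60 = 122s
t = 214, phase_t = 214 mod 122 = 92
92 >= 62 → RED

Answer: red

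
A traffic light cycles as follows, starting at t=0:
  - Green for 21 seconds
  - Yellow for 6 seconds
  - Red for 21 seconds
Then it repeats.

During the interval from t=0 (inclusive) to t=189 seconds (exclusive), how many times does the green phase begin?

Answer: 4

Derivation:
Cycle = 21+6+21 = 48s
green phase starts at t = k*48 + 0 for k=0,1,2,...
Need k*48+0 < 189 → k < 3.938
k ∈ {0, ..., 3} → 4 starts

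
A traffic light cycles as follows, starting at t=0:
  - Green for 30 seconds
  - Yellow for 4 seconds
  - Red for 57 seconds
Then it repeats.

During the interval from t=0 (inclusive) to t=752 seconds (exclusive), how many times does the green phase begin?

Answer: 9

Derivation:
Cycle = 30+4+57 = 91s
green phase starts at t = k*91 + 0 for k=0,1,2,...
Need k*91+0 < 752 → k < 8.264
k ∈ {0, ..., 8} → 9 starts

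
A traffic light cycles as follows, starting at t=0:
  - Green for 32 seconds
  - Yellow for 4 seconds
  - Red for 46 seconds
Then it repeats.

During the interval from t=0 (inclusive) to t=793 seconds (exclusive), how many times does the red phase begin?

Cycle = 32+4+46 = 82s
red phase starts at t = k*82 + 36 for k=0,1,2,...
Need k*82+36 < 793 → k < 9.232
k ∈ {0, ..., 9} → 10 starts

Answer: 10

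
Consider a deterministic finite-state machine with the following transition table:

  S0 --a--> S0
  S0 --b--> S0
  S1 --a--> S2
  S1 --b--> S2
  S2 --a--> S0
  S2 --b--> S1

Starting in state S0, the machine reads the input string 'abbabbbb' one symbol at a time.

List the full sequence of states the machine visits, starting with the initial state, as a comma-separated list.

Start: S0
  read 'a': S0 --a--> S0
  read 'b': S0 --b--> S0
  read 'b': S0 --b--> S0
  read 'a': S0 --a--> S0
  read 'b': S0 --b--> S0
  read 'b': S0 --b--> S0
  read 'b': S0 --b--> S0
  read 'b': S0 --b--> S0

Answer: S0, S0, S0, S0, S0, S0, S0, S0, S0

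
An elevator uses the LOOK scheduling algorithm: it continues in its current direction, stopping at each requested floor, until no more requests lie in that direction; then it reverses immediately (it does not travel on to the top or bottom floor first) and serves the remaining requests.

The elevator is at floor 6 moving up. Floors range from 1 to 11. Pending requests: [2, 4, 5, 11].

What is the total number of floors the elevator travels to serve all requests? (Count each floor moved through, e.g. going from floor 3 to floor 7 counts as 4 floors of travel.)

Start at floor 6 moving up, LOOK stop order: [11, 5, 4, 2]
  6 → 11: |11-6| = 5, total = 5
  11 → 5: |5-11| = 6, total = 11
  5 → 4: |4-5| = 1, total = 12
  4 → 2: |2-4| = 2, total = 14

Answer: 14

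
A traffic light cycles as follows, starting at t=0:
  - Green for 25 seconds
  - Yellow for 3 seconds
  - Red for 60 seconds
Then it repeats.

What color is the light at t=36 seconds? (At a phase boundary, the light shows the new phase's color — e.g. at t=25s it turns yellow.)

Cycle length = 25 + 3 + 60 = 88s
t = 36, phase_t = 36 mod 88 = 36
36 >= 28 → RED

Answer: red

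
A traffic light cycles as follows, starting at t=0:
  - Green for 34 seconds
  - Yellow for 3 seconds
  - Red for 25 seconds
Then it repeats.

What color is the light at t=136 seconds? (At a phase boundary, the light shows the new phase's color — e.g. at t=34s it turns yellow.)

Answer: green

Derivation:
Cycle length = 34 + 3 + 25 = 62s
t = 136, phase_t = 136 mod 62 = 12
12 < 34 (green end) → GREEN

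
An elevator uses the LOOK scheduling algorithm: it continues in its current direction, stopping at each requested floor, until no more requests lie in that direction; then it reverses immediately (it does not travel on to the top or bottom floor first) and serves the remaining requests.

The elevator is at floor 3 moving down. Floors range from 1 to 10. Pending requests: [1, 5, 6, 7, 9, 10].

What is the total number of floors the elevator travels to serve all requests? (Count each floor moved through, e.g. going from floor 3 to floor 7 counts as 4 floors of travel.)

Start at floor 3 moving down, LOOK stop order: [1, 5, 6, 7, 9, 10]
  3 → 1: |1-3| = 2, total = 2
  1 → 5: |5-1| = 4, total = 6
  5 → 6: |6-5| = 1, total = 7
  6 → 7: |7-6| = 1, total = 8
  7 → 9: |9-7| = 2, total = 10
  9 → 10: |10-9| = 1, total = 11

Answer: 11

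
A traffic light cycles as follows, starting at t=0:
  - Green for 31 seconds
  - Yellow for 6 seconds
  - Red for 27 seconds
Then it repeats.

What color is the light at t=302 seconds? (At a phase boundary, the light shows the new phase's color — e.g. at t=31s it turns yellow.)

Cycle length = 31 + 6 + 27 = 64s
t = 302, phase_t = 302 mod 64 = 46
46 >= 37 → RED

Answer: red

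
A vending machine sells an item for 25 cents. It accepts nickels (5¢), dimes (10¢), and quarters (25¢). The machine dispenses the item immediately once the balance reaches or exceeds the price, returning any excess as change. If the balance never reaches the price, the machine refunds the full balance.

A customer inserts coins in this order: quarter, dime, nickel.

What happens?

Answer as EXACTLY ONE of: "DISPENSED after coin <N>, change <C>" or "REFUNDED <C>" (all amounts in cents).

Price: 25¢
Coin 1 (quarter, 25¢): balance = 25¢
  → balance >= price → DISPENSE, change = 25 - 25 = 0¢

Answer: DISPENSED after coin 1, change 0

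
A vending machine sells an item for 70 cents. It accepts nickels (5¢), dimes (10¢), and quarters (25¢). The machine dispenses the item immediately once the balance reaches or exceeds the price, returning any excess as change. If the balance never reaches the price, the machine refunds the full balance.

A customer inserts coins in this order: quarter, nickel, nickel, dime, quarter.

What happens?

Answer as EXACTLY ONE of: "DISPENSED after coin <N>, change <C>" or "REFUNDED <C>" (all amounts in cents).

Answer: DISPENSED after coin 5, change 0

Derivation:
Price: 70¢
Coin 1 (quarter, 25¢): balance = 25¢
Coin 2 (nickel, 5¢): balance = 30¢
Coin 3 (nickel, 5¢): balance = 35¢
Coin 4 (dime, 10¢): balance = 45¢
Coin 5 (quarter, 25¢): balance = 70¢
  → balance >= price → DISPENSE, change = 70 - 70 = 0¢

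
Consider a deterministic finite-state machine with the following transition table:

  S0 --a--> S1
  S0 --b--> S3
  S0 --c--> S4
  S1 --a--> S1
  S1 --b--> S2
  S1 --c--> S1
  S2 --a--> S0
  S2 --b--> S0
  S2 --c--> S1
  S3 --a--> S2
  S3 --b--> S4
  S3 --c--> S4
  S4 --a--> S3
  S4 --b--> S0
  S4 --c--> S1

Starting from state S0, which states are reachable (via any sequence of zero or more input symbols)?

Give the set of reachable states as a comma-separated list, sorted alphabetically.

BFS from S0:
  visit S0: S0--a-->S1 (new), S0--b-->S3 (new), S0--c-->S4 (new)
  visit S1: S1--a-->S1 (seen), S1--b-->S2 (new), S1--c-->S1 (seen)
  visit S3: S3--a-->S2 (seen), S3--b-->S4 (seen), S3--c-->S4 (seen)
  visit S4: S4--a-->S3 (seen), S4--b-->S0 (seen), S4--c-->S1 (seen)
  visit S2: S2--a-->S0 (seen), S2--b-->S0 (seen), S2--c-->S1 (seen)

Answer: S0, S1, S2, S3, S4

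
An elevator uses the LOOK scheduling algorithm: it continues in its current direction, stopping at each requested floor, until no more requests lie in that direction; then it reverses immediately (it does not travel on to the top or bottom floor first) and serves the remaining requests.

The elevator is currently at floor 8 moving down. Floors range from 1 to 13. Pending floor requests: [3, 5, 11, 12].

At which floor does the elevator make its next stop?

Answer: 5

Derivation:
Current floor: 8, direction: down
Requests above: [11, 12]
Requests below: [3, 5]
Moving down and requests lie below → nearest below is max([3, 5]) = 5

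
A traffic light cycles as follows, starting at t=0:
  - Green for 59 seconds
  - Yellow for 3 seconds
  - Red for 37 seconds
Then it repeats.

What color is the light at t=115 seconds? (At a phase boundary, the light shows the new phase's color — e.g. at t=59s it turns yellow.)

Cycle length = 59 + 3 + 37 = 99s
t = 115, phase_t = 115 mod 99 = 16
16 < 59 (green end) → GREEN

Answer: green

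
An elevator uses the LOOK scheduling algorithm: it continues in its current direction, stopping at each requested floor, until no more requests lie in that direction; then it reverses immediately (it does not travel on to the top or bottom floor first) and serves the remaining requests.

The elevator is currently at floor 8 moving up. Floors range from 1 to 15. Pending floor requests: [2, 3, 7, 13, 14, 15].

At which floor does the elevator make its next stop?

Answer: 13

Derivation:
Current floor: 8, direction: up
Requests above: [13, 14, 15]
Requests below: [2, 3, 7]
Moving up and requests lie above → nearest above is min([13, 14, 15]) = 13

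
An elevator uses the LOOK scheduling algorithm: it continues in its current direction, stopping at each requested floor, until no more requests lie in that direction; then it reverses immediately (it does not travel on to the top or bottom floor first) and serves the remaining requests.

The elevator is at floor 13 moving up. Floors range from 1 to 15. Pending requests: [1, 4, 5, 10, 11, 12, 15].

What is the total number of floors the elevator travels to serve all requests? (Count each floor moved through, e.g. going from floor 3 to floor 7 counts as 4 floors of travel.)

Answer: 16

Derivation:
Start at floor 13 moving up, LOOK stop order: [15, 12, 11, 10, 5, 4, 1]
  13 → 15: |15-13| = 2, total = 2
  15 → 12: |12-15| = 3, total = 5
  12 → 11: |11-12| = 1, total = 6
  11 → 10: |10-11| = 1, total = 7
  10 → 5: |5-10| = 5, total = 12
  5 → 4: |4-5| = 1, total = 13
  4 → 1: |1-4| = 3, total = 16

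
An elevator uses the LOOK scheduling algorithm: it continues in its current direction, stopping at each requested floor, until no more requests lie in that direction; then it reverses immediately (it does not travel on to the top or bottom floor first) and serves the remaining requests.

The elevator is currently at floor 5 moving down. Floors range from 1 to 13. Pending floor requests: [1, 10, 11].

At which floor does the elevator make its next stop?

Current floor: 5, direction: down
Requests above: [10, 11]
Requests below: [1]
Moving down and requests lie below → nearest below is max([1]) = 1

Answer: 1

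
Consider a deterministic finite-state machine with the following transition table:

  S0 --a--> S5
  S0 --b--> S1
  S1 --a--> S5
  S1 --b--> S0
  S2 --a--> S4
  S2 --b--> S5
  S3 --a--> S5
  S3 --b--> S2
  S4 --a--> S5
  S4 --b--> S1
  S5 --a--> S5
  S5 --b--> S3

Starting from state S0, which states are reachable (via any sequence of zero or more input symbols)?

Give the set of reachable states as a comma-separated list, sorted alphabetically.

Answer: S0, S1, S2, S3, S4, S5

Derivation:
BFS from S0:
  visit S0: S0--a-->S5 (new), S0--b-->S1 (new)
  visit S5: S5--a-->S5 (seen), S5--b-->S3 (new)
  visit S1: S1--a-->S5 (seen), S1--b-->S0 (seen)
  visit S3: S3--a-->S5 (seen), S3--b-->S2 (new)
  visit S2: S2--a-->S4 (new), S2--b-->S5 (seen)
  visit S4: S4--a-->S5 (seen), S4--b-->S1 (seen)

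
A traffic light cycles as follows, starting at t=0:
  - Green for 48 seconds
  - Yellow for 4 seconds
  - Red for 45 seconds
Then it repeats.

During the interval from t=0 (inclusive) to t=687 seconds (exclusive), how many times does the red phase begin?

Answer: 7

Derivation:
Cycle = 48+4+45 = 97s
red phase starts at t = k*97 + 52 for k=0,1,2,...
Need k*97+52 < 687 → k < 6.546
k ∈ {0, ..., 6} → 7 starts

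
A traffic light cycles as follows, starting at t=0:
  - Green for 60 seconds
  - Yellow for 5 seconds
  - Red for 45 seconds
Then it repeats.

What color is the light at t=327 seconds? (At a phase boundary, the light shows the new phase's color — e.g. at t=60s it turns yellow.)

Answer: red

Derivation:
Cycle length = 60 + 5 + 45 = 110s
t = 327, phase_t = 327 mod 110 = 107
107 >= 65 → RED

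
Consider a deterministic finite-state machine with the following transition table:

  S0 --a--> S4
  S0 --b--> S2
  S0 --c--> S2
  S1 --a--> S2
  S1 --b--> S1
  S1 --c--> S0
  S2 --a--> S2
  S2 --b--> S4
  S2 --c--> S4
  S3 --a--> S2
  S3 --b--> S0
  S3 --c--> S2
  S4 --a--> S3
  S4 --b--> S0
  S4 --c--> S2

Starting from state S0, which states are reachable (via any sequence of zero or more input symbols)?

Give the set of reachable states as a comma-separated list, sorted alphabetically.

BFS from S0:
  visit S0: S0--a-->S4 (new), S0--b-->S2 (new), S0--c-->S2 (seen)
  visit S4: S4--a-->S3 (new), S4--b-->S0 (seen), S4--c-->S2 (seen)
  visit S2: S2--a-->S2 (seen), S2--b-->S4 (seen), S2--c-->S4 (seen)
  visit S3: S3--a-->S2 (seen), S3--b-->S0 (seen), S3--c-->S2 (seen)

Answer: S0, S2, S3, S4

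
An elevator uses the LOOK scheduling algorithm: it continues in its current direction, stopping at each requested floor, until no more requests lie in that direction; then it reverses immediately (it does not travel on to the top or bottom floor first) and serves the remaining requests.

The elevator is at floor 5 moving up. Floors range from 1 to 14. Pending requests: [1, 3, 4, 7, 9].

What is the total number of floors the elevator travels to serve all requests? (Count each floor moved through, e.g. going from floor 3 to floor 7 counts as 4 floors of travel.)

Start at floor 5 moving up, LOOK stop order: [7, 9, 4, 3, 1]
  5 → 7: |7-5| = 2, total = 2
  7 → 9: |9-7| = 2, total = 4
  9 → 4: |4-9| = 5, total = 9
  4 → 3: |3-4| = 1, total = 10
  3 → 1: |1-3| = 2, total = 12

Answer: 12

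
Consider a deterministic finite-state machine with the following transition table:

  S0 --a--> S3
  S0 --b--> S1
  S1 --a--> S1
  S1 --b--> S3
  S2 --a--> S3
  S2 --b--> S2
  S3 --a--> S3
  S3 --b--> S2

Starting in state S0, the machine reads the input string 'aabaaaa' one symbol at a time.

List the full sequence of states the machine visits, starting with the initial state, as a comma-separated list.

Answer: S0, S3, S3, S2, S3, S3, S3, S3

Derivation:
Start: S0
  read 'a': S0 --a--> S3
  read 'a': S3 --a--> S3
  read 'b': S3 --b--> S2
  read 'a': S2 --a--> S3
  read 'a': S3 --a--> S3
  read 'a': S3 --a--> S3
  read 'a': S3 --a--> S3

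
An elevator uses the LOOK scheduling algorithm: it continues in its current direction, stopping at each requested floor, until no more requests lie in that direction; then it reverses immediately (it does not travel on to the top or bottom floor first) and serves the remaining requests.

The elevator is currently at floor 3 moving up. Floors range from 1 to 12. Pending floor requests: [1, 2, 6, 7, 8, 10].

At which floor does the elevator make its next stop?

Current floor: 3, direction: up
Requests above: [6, 7, 8, 10]
Requests below: [1, 2]
Moving up and requests lie above → nearest above is min([6, 7, 8, 10]) = 6

Answer: 6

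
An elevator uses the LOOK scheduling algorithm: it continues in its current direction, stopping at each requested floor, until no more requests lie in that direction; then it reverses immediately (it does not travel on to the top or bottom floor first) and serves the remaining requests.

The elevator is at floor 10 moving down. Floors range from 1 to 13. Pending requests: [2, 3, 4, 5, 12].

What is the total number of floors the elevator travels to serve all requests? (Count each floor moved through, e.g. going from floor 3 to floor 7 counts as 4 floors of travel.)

Answer: 18

Derivation:
Start at floor 10 moving down, LOOK stop order: [5, 4, 3, 2, 12]
  10 → 5: |5-10| = 5, total = 5
  5 → 4: |4-5| = 1, total = 6
  4 → 3: |3-4| = 1, total = 7
  3 → 2: |2-3| = 1, total = 8
  2 → 12: |12-2| = 10, total = 18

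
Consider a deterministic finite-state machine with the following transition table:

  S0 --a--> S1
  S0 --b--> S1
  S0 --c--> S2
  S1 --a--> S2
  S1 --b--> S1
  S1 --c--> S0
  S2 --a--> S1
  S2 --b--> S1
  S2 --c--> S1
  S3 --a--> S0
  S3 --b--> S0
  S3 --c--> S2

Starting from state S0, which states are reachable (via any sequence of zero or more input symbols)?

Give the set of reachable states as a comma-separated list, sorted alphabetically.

Answer: S0, S1, S2

Derivation:
BFS from S0:
  visit S0: S0--a-->S1 (new), S0--b-->S1 (seen), S0--c-->S2 (new)
  visit S1: S1--a-->S2 (seen), S1--b-->S1 (seen), S1--c-->S0 (seen)
  visit S2: S2--a-->S1 (seen), S2--b-->S1 (seen), S2--c-->S1 (seen)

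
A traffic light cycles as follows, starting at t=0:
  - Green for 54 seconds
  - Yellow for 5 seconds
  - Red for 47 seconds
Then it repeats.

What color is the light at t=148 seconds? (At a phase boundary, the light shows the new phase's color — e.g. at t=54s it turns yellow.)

Answer: green

Derivation:
Cycle length = 54 + 5 + 47 = 106s
t = 148, phase_t = 148 mod 106 = 42
42 < 54 (green end) → GREEN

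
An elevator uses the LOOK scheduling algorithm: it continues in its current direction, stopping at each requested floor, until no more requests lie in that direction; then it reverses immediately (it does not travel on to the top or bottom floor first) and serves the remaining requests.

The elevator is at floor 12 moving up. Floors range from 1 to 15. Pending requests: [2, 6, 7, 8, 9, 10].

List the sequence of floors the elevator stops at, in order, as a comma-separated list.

Current: 12, moving UP
Serve above first (ascending): []
Then reverse, serve below (descending): [10, 9, 8, 7, 6, 2]

Answer: 10, 9, 8, 7, 6, 2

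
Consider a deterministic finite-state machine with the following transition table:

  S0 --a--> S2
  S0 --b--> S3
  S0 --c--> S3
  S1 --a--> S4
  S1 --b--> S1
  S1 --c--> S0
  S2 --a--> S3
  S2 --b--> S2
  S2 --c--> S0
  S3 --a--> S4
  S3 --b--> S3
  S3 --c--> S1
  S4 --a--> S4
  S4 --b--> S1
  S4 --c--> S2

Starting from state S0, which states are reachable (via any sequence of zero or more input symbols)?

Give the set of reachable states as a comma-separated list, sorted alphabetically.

BFS from S0:
  visit S0: S0--a-->S2 (new), S0--b-->S3 (new), S0--c-->S3 (seen)
  visit S2: S2--a-->S3 (seen), S2--b-->S2 (seen), S2--c-->S0 (seen)
  visit S3: S3--a-->S4 (new), S3--b-->S3 (seen), S3--c-->S1 (new)
  visit S4: S4--a-->S4 (seen), S4--b-->S1 (seen), S4--c-->S2 (seen)
  visit S1: S1--a-->S4 (seen), S1--b-->S1 (seen), S1--c-->S0 (seen)

Answer: S0, S1, S2, S3, S4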